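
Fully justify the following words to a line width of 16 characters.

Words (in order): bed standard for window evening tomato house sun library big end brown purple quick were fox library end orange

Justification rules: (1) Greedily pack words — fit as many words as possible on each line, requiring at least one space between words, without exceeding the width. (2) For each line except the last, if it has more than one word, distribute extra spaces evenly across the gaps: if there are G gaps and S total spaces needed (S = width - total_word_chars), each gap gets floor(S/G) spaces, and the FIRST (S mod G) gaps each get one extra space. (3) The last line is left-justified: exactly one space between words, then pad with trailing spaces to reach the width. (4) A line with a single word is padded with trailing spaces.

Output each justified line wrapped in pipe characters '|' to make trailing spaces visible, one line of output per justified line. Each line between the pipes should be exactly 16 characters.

Answer: |bed standard for|
|window   evening|
|tomato house sun|
|library  big end|
|brown     purple|
|quick  were  fox|
|library      end|
|orange          |

Derivation:
Line 1: ['bed', 'standard', 'for'] (min_width=16, slack=0)
Line 2: ['window', 'evening'] (min_width=14, slack=2)
Line 3: ['tomato', 'house', 'sun'] (min_width=16, slack=0)
Line 4: ['library', 'big', 'end'] (min_width=15, slack=1)
Line 5: ['brown', 'purple'] (min_width=12, slack=4)
Line 6: ['quick', 'were', 'fox'] (min_width=14, slack=2)
Line 7: ['library', 'end'] (min_width=11, slack=5)
Line 8: ['orange'] (min_width=6, slack=10)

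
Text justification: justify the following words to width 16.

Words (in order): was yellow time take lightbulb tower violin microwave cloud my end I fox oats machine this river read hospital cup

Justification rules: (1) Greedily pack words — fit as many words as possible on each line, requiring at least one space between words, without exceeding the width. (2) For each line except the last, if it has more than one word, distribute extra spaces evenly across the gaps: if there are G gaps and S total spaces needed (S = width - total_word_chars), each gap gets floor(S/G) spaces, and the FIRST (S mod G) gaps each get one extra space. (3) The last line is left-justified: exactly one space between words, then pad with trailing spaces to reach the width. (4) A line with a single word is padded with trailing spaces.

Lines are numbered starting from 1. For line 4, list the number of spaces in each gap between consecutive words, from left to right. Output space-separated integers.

Answer: 2

Derivation:
Line 1: ['was', 'yellow', 'time'] (min_width=15, slack=1)
Line 2: ['take', 'lightbulb'] (min_width=14, slack=2)
Line 3: ['tower', 'violin'] (min_width=12, slack=4)
Line 4: ['microwave', 'cloud'] (min_width=15, slack=1)
Line 5: ['my', 'end', 'I', 'fox'] (min_width=12, slack=4)
Line 6: ['oats', 'machine'] (min_width=12, slack=4)
Line 7: ['this', 'river', 'read'] (min_width=15, slack=1)
Line 8: ['hospital', 'cup'] (min_width=12, slack=4)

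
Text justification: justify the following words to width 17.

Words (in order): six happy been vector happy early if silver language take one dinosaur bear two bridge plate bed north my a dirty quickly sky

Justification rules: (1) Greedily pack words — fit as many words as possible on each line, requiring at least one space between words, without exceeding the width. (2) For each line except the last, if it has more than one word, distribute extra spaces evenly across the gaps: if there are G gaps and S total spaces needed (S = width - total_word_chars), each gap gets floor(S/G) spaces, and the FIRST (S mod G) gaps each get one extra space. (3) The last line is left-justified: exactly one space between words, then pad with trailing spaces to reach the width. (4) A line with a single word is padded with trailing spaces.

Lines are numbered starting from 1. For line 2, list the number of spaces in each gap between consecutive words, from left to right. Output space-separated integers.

Line 1: ['six', 'happy', 'been'] (min_width=14, slack=3)
Line 2: ['vector', 'happy'] (min_width=12, slack=5)
Line 3: ['early', 'if', 'silver'] (min_width=15, slack=2)
Line 4: ['language', 'take', 'one'] (min_width=17, slack=0)
Line 5: ['dinosaur', 'bear', 'two'] (min_width=17, slack=0)
Line 6: ['bridge', 'plate', 'bed'] (min_width=16, slack=1)
Line 7: ['north', 'my', 'a', 'dirty'] (min_width=16, slack=1)
Line 8: ['quickly', 'sky'] (min_width=11, slack=6)

Answer: 6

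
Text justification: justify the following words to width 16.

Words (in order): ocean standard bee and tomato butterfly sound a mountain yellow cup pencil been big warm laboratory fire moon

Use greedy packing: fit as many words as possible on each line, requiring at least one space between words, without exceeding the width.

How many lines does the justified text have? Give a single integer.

Answer: 8

Derivation:
Line 1: ['ocean', 'standard'] (min_width=14, slack=2)
Line 2: ['bee', 'and', 'tomato'] (min_width=14, slack=2)
Line 3: ['butterfly', 'sound'] (min_width=15, slack=1)
Line 4: ['a', 'mountain'] (min_width=10, slack=6)
Line 5: ['yellow', 'cup'] (min_width=10, slack=6)
Line 6: ['pencil', 'been', 'big'] (min_width=15, slack=1)
Line 7: ['warm', 'laboratory'] (min_width=15, slack=1)
Line 8: ['fire', 'moon'] (min_width=9, slack=7)
Total lines: 8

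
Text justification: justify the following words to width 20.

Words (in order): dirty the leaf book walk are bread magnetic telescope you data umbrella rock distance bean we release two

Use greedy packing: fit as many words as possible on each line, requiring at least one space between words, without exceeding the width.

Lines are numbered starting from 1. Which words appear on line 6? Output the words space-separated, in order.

Answer: we release two

Derivation:
Line 1: ['dirty', 'the', 'leaf', 'book'] (min_width=19, slack=1)
Line 2: ['walk', 'are', 'bread'] (min_width=14, slack=6)
Line 3: ['magnetic', 'telescope'] (min_width=18, slack=2)
Line 4: ['you', 'data', 'umbrella'] (min_width=17, slack=3)
Line 5: ['rock', 'distance', 'bean'] (min_width=18, slack=2)
Line 6: ['we', 'release', 'two'] (min_width=14, slack=6)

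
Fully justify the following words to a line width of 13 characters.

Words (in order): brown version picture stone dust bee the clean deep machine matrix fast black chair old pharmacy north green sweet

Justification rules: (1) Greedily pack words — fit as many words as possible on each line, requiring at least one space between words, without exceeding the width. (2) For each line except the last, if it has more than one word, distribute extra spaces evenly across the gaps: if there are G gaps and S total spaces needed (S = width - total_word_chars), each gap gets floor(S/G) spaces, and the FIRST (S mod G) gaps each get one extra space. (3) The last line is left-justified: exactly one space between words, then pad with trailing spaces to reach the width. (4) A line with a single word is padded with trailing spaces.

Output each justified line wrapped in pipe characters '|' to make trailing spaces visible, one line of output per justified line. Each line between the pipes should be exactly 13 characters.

Answer: |brown version|
|picture stone|
|dust  bee the|
|clean    deep|
|machine      |
|matrix   fast|
|black   chair|
|old  pharmacy|
|north   green|
|sweet        |

Derivation:
Line 1: ['brown', 'version'] (min_width=13, slack=0)
Line 2: ['picture', 'stone'] (min_width=13, slack=0)
Line 3: ['dust', 'bee', 'the'] (min_width=12, slack=1)
Line 4: ['clean', 'deep'] (min_width=10, slack=3)
Line 5: ['machine'] (min_width=7, slack=6)
Line 6: ['matrix', 'fast'] (min_width=11, slack=2)
Line 7: ['black', 'chair'] (min_width=11, slack=2)
Line 8: ['old', 'pharmacy'] (min_width=12, slack=1)
Line 9: ['north', 'green'] (min_width=11, slack=2)
Line 10: ['sweet'] (min_width=5, slack=8)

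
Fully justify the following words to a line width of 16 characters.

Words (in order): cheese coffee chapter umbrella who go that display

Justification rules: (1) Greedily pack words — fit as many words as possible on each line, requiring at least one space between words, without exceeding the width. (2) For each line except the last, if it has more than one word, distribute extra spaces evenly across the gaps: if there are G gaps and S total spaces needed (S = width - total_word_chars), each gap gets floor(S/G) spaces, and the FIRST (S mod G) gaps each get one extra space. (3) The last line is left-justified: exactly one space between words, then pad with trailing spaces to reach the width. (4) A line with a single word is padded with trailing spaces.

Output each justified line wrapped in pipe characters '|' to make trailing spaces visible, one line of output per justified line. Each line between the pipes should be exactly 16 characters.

Answer: |cheese    coffee|
|chapter umbrella|
|who    go   that|
|display         |

Derivation:
Line 1: ['cheese', 'coffee'] (min_width=13, slack=3)
Line 2: ['chapter', 'umbrella'] (min_width=16, slack=0)
Line 3: ['who', 'go', 'that'] (min_width=11, slack=5)
Line 4: ['display'] (min_width=7, slack=9)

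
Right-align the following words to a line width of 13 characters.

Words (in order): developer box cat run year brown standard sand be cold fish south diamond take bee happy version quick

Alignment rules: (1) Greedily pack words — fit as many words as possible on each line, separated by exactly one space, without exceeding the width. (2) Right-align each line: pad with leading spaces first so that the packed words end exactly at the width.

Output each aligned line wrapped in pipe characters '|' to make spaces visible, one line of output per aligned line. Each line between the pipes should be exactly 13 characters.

Answer: |developer box|
| cat run year|
|        brown|
|standard sand|
| be cold fish|
|south diamond|
|     take bee|
|happy version|
|        quick|

Derivation:
Line 1: ['developer', 'box'] (min_width=13, slack=0)
Line 2: ['cat', 'run', 'year'] (min_width=12, slack=1)
Line 3: ['brown'] (min_width=5, slack=8)
Line 4: ['standard', 'sand'] (min_width=13, slack=0)
Line 5: ['be', 'cold', 'fish'] (min_width=12, slack=1)
Line 6: ['south', 'diamond'] (min_width=13, slack=0)
Line 7: ['take', 'bee'] (min_width=8, slack=5)
Line 8: ['happy', 'version'] (min_width=13, slack=0)
Line 9: ['quick'] (min_width=5, slack=8)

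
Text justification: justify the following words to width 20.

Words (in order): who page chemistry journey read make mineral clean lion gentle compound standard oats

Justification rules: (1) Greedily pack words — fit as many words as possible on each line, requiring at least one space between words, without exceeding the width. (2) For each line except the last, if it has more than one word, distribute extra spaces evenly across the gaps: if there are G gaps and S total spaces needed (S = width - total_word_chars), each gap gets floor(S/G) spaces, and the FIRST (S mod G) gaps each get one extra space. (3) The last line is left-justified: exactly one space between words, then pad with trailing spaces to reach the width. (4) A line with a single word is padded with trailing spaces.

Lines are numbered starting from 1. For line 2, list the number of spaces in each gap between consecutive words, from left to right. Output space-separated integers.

Line 1: ['who', 'page', 'chemistry'] (min_width=18, slack=2)
Line 2: ['journey', 'read', 'make'] (min_width=17, slack=3)
Line 3: ['mineral', 'clean', 'lion'] (min_width=18, slack=2)
Line 4: ['gentle', 'compound'] (min_width=15, slack=5)
Line 5: ['standard', 'oats'] (min_width=13, slack=7)

Answer: 3 2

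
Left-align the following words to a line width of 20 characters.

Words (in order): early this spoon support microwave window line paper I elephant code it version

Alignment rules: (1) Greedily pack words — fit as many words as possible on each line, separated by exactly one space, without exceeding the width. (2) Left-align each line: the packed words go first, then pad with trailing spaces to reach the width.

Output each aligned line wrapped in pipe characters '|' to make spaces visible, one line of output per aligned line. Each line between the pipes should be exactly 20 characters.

Line 1: ['early', 'this', 'spoon'] (min_width=16, slack=4)
Line 2: ['support', 'microwave'] (min_width=17, slack=3)
Line 3: ['window', 'line', 'paper', 'I'] (min_width=19, slack=1)
Line 4: ['elephant', 'code', 'it'] (min_width=16, slack=4)
Line 5: ['version'] (min_width=7, slack=13)

Answer: |early this spoon    |
|support microwave   |
|window line paper I |
|elephant code it    |
|version             |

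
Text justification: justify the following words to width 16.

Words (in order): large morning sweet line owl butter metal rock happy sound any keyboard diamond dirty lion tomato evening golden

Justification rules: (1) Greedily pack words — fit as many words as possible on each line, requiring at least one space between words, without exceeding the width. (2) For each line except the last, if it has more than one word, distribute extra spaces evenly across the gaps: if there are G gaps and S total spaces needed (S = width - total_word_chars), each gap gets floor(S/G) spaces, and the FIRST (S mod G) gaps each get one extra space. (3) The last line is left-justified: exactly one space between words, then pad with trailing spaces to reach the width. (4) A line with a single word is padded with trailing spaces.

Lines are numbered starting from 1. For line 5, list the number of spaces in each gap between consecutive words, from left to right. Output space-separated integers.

Answer: 5

Derivation:
Line 1: ['large', 'morning'] (min_width=13, slack=3)
Line 2: ['sweet', 'line', 'owl'] (min_width=14, slack=2)
Line 3: ['butter', 'metal'] (min_width=12, slack=4)
Line 4: ['rock', 'happy', 'sound'] (min_width=16, slack=0)
Line 5: ['any', 'keyboard'] (min_width=12, slack=4)
Line 6: ['diamond', 'dirty'] (min_width=13, slack=3)
Line 7: ['lion', 'tomato'] (min_width=11, slack=5)
Line 8: ['evening', 'golden'] (min_width=14, slack=2)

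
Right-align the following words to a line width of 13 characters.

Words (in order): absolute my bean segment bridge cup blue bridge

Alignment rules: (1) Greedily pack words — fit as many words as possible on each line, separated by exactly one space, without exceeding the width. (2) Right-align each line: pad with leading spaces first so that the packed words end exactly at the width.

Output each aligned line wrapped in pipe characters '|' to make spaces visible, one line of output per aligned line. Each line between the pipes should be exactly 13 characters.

Answer: |  absolute my|
| bean segment|
|   bridge cup|
|  blue bridge|

Derivation:
Line 1: ['absolute', 'my'] (min_width=11, slack=2)
Line 2: ['bean', 'segment'] (min_width=12, slack=1)
Line 3: ['bridge', 'cup'] (min_width=10, slack=3)
Line 4: ['blue', 'bridge'] (min_width=11, slack=2)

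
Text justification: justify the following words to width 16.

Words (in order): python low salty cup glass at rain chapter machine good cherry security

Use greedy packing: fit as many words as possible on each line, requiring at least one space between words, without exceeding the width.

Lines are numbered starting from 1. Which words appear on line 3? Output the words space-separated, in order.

Line 1: ['python', 'low', 'salty'] (min_width=16, slack=0)
Line 2: ['cup', 'glass', 'at'] (min_width=12, slack=4)
Line 3: ['rain', 'chapter'] (min_width=12, slack=4)
Line 4: ['machine', 'good'] (min_width=12, slack=4)
Line 5: ['cherry', 'security'] (min_width=15, slack=1)

Answer: rain chapter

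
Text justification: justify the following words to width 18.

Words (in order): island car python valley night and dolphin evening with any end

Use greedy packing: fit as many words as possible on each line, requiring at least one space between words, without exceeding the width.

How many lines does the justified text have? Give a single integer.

Answer: 4

Derivation:
Line 1: ['island', 'car', 'python'] (min_width=17, slack=1)
Line 2: ['valley', 'night', 'and'] (min_width=16, slack=2)
Line 3: ['dolphin', 'evening'] (min_width=15, slack=3)
Line 4: ['with', 'any', 'end'] (min_width=12, slack=6)
Total lines: 4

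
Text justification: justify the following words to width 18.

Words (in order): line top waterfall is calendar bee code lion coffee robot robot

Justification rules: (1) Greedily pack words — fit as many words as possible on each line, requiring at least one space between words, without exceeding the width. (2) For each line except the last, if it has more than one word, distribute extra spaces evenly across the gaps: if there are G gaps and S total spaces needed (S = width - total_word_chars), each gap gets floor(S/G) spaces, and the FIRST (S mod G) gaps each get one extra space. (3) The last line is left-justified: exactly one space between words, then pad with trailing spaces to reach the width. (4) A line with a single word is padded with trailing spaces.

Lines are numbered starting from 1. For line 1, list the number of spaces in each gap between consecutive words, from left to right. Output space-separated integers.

Line 1: ['line', 'top', 'waterfall'] (min_width=18, slack=0)
Line 2: ['is', 'calendar', 'bee'] (min_width=15, slack=3)
Line 3: ['code', 'lion', 'coffee'] (min_width=16, slack=2)
Line 4: ['robot', 'robot'] (min_width=11, slack=7)

Answer: 1 1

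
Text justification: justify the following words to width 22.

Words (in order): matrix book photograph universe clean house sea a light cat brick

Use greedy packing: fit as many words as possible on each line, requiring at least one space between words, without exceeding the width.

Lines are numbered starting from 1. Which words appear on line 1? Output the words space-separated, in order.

Answer: matrix book photograph

Derivation:
Line 1: ['matrix', 'book', 'photograph'] (min_width=22, slack=0)
Line 2: ['universe', 'clean', 'house'] (min_width=20, slack=2)
Line 3: ['sea', 'a', 'light', 'cat', 'brick'] (min_width=21, slack=1)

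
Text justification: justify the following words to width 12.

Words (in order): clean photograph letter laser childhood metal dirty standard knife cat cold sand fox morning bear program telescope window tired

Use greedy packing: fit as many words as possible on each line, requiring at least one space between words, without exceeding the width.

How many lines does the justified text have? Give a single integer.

Answer: 12

Derivation:
Line 1: ['clean'] (min_width=5, slack=7)
Line 2: ['photograph'] (min_width=10, slack=2)
Line 3: ['letter', 'laser'] (min_width=12, slack=0)
Line 4: ['childhood'] (min_width=9, slack=3)
Line 5: ['metal', 'dirty'] (min_width=11, slack=1)
Line 6: ['standard'] (min_width=8, slack=4)
Line 7: ['knife', 'cat'] (min_width=9, slack=3)
Line 8: ['cold', 'sand'] (min_width=9, slack=3)
Line 9: ['fox', 'morning'] (min_width=11, slack=1)
Line 10: ['bear', 'program'] (min_width=12, slack=0)
Line 11: ['telescope'] (min_width=9, slack=3)
Line 12: ['window', 'tired'] (min_width=12, slack=0)
Total lines: 12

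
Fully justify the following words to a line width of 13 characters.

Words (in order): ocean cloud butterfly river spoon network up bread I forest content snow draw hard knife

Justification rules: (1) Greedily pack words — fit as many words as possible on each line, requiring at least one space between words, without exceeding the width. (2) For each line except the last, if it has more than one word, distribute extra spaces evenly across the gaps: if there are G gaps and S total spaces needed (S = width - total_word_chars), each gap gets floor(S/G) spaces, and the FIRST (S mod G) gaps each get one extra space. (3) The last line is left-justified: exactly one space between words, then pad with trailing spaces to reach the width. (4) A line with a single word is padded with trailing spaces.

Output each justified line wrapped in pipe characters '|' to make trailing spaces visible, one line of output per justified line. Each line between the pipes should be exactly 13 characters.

Answer: |ocean   cloud|
|butterfly    |
|river   spoon|
|network    up|
|bread       I|
|forest       |
|content  snow|
|draw     hard|
|knife        |

Derivation:
Line 1: ['ocean', 'cloud'] (min_width=11, slack=2)
Line 2: ['butterfly'] (min_width=9, slack=4)
Line 3: ['river', 'spoon'] (min_width=11, slack=2)
Line 4: ['network', 'up'] (min_width=10, slack=3)
Line 5: ['bread', 'I'] (min_width=7, slack=6)
Line 6: ['forest'] (min_width=6, slack=7)
Line 7: ['content', 'snow'] (min_width=12, slack=1)
Line 8: ['draw', 'hard'] (min_width=9, slack=4)
Line 9: ['knife'] (min_width=5, slack=8)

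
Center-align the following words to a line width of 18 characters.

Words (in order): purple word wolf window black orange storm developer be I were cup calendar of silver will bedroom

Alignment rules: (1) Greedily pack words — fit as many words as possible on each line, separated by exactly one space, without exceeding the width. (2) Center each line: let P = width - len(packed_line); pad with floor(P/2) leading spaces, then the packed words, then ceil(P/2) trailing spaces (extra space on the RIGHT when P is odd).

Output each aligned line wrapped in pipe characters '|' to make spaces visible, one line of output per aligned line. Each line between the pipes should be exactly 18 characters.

Answer: | purple word wolf |
|   window black   |
|   orange storm   |
|  developer be I  |
|were cup calendar |
|  of silver will  |
|     bedroom      |

Derivation:
Line 1: ['purple', 'word', 'wolf'] (min_width=16, slack=2)
Line 2: ['window', 'black'] (min_width=12, slack=6)
Line 3: ['orange', 'storm'] (min_width=12, slack=6)
Line 4: ['developer', 'be', 'I'] (min_width=14, slack=4)
Line 5: ['were', 'cup', 'calendar'] (min_width=17, slack=1)
Line 6: ['of', 'silver', 'will'] (min_width=14, slack=4)
Line 7: ['bedroom'] (min_width=7, slack=11)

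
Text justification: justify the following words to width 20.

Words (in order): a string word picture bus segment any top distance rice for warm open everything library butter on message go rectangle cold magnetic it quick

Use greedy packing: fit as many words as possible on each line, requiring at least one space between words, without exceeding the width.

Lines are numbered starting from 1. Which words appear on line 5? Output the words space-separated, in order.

Answer: everything library

Derivation:
Line 1: ['a', 'string', 'word'] (min_width=13, slack=7)
Line 2: ['picture', 'bus', 'segment'] (min_width=19, slack=1)
Line 3: ['any', 'top', 'distance'] (min_width=16, slack=4)
Line 4: ['rice', 'for', 'warm', 'open'] (min_width=18, slack=2)
Line 5: ['everything', 'library'] (min_width=18, slack=2)
Line 6: ['butter', 'on', 'message', 'go'] (min_width=20, slack=0)
Line 7: ['rectangle', 'cold'] (min_width=14, slack=6)
Line 8: ['magnetic', 'it', 'quick'] (min_width=17, slack=3)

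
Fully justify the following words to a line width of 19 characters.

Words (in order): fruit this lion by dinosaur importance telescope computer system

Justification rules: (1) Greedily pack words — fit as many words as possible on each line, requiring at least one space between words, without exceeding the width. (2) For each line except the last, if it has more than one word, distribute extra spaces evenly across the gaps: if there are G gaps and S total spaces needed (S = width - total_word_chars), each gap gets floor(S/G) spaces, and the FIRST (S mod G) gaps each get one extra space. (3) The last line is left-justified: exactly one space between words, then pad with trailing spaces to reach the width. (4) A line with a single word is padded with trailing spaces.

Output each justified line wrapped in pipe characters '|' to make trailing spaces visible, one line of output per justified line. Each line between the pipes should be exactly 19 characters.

Answer: |fruit  this lion by|
|dinosaur importance|
|telescope  computer|
|system             |

Derivation:
Line 1: ['fruit', 'this', 'lion', 'by'] (min_width=18, slack=1)
Line 2: ['dinosaur', 'importance'] (min_width=19, slack=0)
Line 3: ['telescope', 'computer'] (min_width=18, slack=1)
Line 4: ['system'] (min_width=6, slack=13)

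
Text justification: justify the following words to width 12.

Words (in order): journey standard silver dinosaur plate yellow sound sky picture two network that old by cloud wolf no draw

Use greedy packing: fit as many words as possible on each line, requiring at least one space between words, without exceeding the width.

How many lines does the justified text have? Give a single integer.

Line 1: ['journey'] (min_width=7, slack=5)
Line 2: ['standard'] (min_width=8, slack=4)
Line 3: ['silver'] (min_width=6, slack=6)
Line 4: ['dinosaur'] (min_width=8, slack=4)
Line 5: ['plate', 'yellow'] (min_width=12, slack=0)
Line 6: ['sound', 'sky'] (min_width=9, slack=3)
Line 7: ['picture', 'two'] (min_width=11, slack=1)
Line 8: ['network', 'that'] (min_width=12, slack=0)
Line 9: ['old', 'by', 'cloud'] (min_width=12, slack=0)
Line 10: ['wolf', 'no', 'draw'] (min_width=12, slack=0)
Total lines: 10

Answer: 10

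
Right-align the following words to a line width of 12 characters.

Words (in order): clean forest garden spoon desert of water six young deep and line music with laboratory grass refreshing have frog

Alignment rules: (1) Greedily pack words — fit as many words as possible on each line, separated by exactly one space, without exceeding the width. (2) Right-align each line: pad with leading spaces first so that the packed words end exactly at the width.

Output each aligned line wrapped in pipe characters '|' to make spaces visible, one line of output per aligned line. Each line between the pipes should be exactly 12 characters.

Answer: |clean forest|
|garden spoon|
|   desert of|
|   water six|
|  young deep|
|    and line|
|  music with|
|  laboratory|
|       grass|
|  refreshing|
|   have frog|

Derivation:
Line 1: ['clean', 'forest'] (min_width=12, slack=0)
Line 2: ['garden', 'spoon'] (min_width=12, slack=0)
Line 3: ['desert', 'of'] (min_width=9, slack=3)
Line 4: ['water', 'six'] (min_width=9, slack=3)
Line 5: ['young', 'deep'] (min_width=10, slack=2)
Line 6: ['and', 'line'] (min_width=8, slack=4)
Line 7: ['music', 'with'] (min_width=10, slack=2)
Line 8: ['laboratory'] (min_width=10, slack=2)
Line 9: ['grass'] (min_width=5, slack=7)
Line 10: ['refreshing'] (min_width=10, slack=2)
Line 11: ['have', 'frog'] (min_width=9, slack=3)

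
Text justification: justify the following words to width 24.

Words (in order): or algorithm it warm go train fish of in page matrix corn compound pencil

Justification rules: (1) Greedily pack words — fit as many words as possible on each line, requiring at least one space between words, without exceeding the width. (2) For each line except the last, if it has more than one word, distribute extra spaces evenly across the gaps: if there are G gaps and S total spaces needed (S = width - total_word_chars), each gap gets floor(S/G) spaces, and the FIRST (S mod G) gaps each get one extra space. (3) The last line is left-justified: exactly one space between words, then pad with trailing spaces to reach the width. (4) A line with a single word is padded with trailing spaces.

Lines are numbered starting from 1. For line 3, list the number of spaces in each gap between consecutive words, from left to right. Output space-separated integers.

Line 1: ['or', 'algorithm', 'it', 'warm', 'go'] (min_width=23, slack=1)
Line 2: ['train', 'fish', 'of', 'in', 'page'] (min_width=21, slack=3)
Line 3: ['matrix', 'corn', 'compound'] (min_width=20, slack=4)
Line 4: ['pencil'] (min_width=6, slack=18)

Answer: 3 3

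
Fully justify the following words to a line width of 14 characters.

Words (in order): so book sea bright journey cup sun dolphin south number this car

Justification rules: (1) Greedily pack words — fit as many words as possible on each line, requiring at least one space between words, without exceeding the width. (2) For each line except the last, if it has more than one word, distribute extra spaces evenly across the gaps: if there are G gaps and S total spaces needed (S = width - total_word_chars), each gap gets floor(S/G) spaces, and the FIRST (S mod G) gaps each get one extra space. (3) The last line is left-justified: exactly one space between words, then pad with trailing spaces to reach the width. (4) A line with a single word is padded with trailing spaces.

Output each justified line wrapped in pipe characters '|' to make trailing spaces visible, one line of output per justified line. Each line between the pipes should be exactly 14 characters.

Answer: |so   book  sea|
|bright journey|
|cup        sun|
|dolphin  south|
|number    this|
|car           |

Derivation:
Line 1: ['so', 'book', 'sea'] (min_width=11, slack=3)
Line 2: ['bright', 'journey'] (min_width=14, slack=0)
Line 3: ['cup', 'sun'] (min_width=7, slack=7)
Line 4: ['dolphin', 'south'] (min_width=13, slack=1)
Line 5: ['number', 'this'] (min_width=11, slack=3)
Line 6: ['car'] (min_width=3, slack=11)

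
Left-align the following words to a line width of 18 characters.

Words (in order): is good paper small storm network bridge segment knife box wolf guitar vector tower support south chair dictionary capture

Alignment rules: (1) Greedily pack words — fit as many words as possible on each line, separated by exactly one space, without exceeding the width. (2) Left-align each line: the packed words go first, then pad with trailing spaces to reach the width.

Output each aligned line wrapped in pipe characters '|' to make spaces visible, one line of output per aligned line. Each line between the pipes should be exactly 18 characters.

Answer: |is good paper     |
|small storm       |
|network bridge    |
|segment knife box |
|wolf guitar vector|
|tower support     |
|south chair       |
|dictionary capture|

Derivation:
Line 1: ['is', 'good', 'paper'] (min_width=13, slack=5)
Line 2: ['small', 'storm'] (min_width=11, slack=7)
Line 3: ['network', 'bridge'] (min_width=14, slack=4)
Line 4: ['segment', 'knife', 'box'] (min_width=17, slack=1)
Line 5: ['wolf', 'guitar', 'vector'] (min_width=18, slack=0)
Line 6: ['tower', 'support'] (min_width=13, slack=5)
Line 7: ['south', 'chair'] (min_width=11, slack=7)
Line 8: ['dictionary', 'capture'] (min_width=18, slack=0)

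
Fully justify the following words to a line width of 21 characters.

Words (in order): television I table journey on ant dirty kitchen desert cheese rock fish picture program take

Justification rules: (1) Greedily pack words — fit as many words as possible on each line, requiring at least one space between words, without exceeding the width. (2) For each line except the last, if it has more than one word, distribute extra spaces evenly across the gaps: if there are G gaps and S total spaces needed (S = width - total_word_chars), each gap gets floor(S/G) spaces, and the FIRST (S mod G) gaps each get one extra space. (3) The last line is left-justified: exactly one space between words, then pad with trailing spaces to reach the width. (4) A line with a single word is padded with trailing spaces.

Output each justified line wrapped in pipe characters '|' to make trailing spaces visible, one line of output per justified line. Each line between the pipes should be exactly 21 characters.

Answer: |television   I  table|
|journey  on ant dirty|
|kitchen desert cheese|
|rock   fish   picture|
|program take         |

Derivation:
Line 1: ['television', 'I', 'table'] (min_width=18, slack=3)
Line 2: ['journey', 'on', 'ant', 'dirty'] (min_width=20, slack=1)
Line 3: ['kitchen', 'desert', 'cheese'] (min_width=21, slack=0)
Line 4: ['rock', 'fish', 'picture'] (min_width=17, slack=4)
Line 5: ['program', 'take'] (min_width=12, slack=9)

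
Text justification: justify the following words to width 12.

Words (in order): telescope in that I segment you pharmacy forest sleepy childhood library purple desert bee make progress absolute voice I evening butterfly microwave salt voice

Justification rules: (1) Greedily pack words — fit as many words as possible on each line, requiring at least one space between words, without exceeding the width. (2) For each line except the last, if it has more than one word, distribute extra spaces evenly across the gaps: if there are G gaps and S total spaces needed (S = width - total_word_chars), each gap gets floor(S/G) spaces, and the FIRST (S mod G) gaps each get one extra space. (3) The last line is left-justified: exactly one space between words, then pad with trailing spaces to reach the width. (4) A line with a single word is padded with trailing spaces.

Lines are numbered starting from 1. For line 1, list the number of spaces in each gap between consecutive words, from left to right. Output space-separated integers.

Answer: 1

Derivation:
Line 1: ['telescope', 'in'] (min_width=12, slack=0)
Line 2: ['that', 'I'] (min_width=6, slack=6)
Line 3: ['segment', 'you'] (min_width=11, slack=1)
Line 4: ['pharmacy'] (min_width=8, slack=4)
Line 5: ['forest'] (min_width=6, slack=6)
Line 6: ['sleepy'] (min_width=6, slack=6)
Line 7: ['childhood'] (min_width=9, slack=3)
Line 8: ['library'] (min_width=7, slack=5)
Line 9: ['purple'] (min_width=6, slack=6)
Line 10: ['desert', 'bee'] (min_width=10, slack=2)
Line 11: ['make'] (min_width=4, slack=8)
Line 12: ['progress'] (min_width=8, slack=4)
Line 13: ['absolute'] (min_width=8, slack=4)
Line 14: ['voice', 'I'] (min_width=7, slack=5)
Line 15: ['evening'] (min_width=7, slack=5)
Line 16: ['butterfly'] (min_width=9, slack=3)
Line 17: ['microwave'] (min_width=9, slack=3)
Line 18: ['salt', 'voice'] (min_width=10, slack=2)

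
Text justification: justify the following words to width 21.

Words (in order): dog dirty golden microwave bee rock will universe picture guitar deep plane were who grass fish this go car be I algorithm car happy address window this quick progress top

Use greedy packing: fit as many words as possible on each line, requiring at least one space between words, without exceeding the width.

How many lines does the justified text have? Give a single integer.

Answer: 9

Derivation:
Line 1: ['dog', 'dirty', 'golden'] (min_width=16, slack=5)
Line 2: ['microwave', 'bee', 'rock'] (min_width=18, slack=3)
Line 3: ['will', 'universe', 'picture'] (min_width=21, slack=0)
Line 4: ['guitar', 'deep', 'plane'] (min_width=17, slack=4)
Line 5: ['were', 'who', 'grass', 'fish'] (min_width=19, slack=2)
Line 6: ['this', 'go', 'car', 'be', 'I'] (min_width=16, slack=5)
Line 7: ['algorithm', 'car', 'happy'] (min_width=19, slack=2)
Line 8: ['address', 'window', 'this'] (min_width=19, slack=2)
Line 9: ['quick', 'progress', 'top'] (min_width=18, slack=3)
Total lines: 9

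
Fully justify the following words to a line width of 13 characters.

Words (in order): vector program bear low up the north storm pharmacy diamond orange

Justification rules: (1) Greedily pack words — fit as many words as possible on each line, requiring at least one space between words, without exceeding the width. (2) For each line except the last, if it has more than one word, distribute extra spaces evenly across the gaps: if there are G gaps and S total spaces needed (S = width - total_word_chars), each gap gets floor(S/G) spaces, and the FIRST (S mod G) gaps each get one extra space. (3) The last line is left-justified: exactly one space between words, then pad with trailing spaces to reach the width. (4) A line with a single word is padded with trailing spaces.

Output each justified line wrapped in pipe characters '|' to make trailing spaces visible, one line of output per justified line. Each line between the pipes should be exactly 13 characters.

Line 1: ['vector'] (min_width=6, slack=7)
Line 2: ['program', 'bear'] (min_width=12, slack=1)
Line 3: ['low', 'up', 'the'] (min_width=10, slack=3)
Line 4: ['north', 'storm'] (min_width=11, slack=2)
Line 5: ['pharmacy'] (min_width=8, slack=5)
Line 6: ['diamond'] (min_width=7, slack=6)
Line 7: ['orange'] (min_width=6, slack=7)

Answer: |vector       |
|program  bear|
|low   up  the|
|north   storm|
|pharmacy     |
|diamond      |
|orange       |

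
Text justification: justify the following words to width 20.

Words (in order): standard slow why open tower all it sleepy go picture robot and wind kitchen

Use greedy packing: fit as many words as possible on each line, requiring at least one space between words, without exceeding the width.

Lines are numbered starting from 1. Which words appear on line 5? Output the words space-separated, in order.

Line 1: ['standard', 'slow', 'why'] (min_width=17, slack=3)
Line 2: ['open', 'tower', 'all', 'it'] (min_width=17, slack=3)
Line 3: ['sleepy', 'go', 'picture'] (min_width=17, slack=3)
Line 4: ['robot', 'and', 'wind'] (min_width=14, slack=6)
Line 5: ['kitchen'] (min_width=7, slack=13)

Answer: kitchen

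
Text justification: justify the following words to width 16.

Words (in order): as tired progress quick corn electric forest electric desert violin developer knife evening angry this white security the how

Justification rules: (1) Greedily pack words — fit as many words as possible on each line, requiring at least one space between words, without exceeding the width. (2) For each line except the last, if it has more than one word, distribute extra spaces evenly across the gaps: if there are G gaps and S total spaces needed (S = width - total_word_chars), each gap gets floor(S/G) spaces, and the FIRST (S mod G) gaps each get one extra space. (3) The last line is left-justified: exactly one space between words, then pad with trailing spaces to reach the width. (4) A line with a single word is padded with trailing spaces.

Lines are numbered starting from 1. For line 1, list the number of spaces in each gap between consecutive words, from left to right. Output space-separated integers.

Answer: 9

Derivation:
Line 1: ['as', 'tired'] (min_width=8, slack=8)
Line 2: ['progress', 'quick'] (min_width=14, slack=2)
Line 3: ['corn', 'electric'] (min_width=13, slack=3)
Line 4: ['forest', 'electric'] (min_width=15, slack=1)
Line 5: ['desert', 'violin'] (min_width=13, slack=3)
Line 6: ['developer', 'knife'] (min_width=15, slack=1)
Line 7: ['evening', 'angry'] (min_width=13, slack=3)
Line 8: ['this', 'white'] (min_width=10, slack=6)
Line 9: ['security', 'the', 'how'] (min_width=16, slack=0)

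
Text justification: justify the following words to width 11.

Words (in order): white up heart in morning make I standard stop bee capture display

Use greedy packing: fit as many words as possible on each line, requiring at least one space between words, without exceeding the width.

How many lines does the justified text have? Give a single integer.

Answer: 8

Derivation:
Line 1: ['white', 'up'] (min_width=8, slack=3)
Line 2: ['heart', 'in'] (min_width=8, slack=3)
Line 3: ['morning'] (min_width=7, slack=4)
Line 4: ['make', 'I'] (min_width=6, slack=5)
Line 5: ['standard'] (min_width=8, slack=3)
Line 6: ['stop', 'bee'] (min_width=8, slack=3)
Line 7: ['capture'] (min_width=7, slack=4)
Line 8: ['display'] (min_width=7, slack=4)
Total lines: 8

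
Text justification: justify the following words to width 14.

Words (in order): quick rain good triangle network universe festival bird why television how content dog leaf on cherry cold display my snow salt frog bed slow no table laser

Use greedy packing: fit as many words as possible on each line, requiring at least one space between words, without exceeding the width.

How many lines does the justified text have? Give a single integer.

Answer: 13

Derivation:
Line 1: ['quick', 'rain'] (min_width=10, slack=4)
Line 2: ['good', 'triangle'] (min_width=13, slack=1)
Line 3: ['network'] (min_width=7, slack=7)
Line 4: ['universe'] (min_width=8, slack=6)
Line 5: ['festival', 'bird'] (min_width=13, slack=1)
Line 6: ['why', 'television'] (min_width=14, slack=0)
Line 7: ['how', 'content'] (min_width=11, slack=3)
Line 8: ['dog', 'leaf', 'on'] (min_width=11, slack=3)
Line 9: ['cherry', 'cold'] (min_width=11, slack=3)
Line 10: ['display', 'my'] (min_width=10, slack=4)
Line 11: ['snow', 'salt', 'frog'] (min_width=14, slack=0)
Line 12: ['bed', 'slow', 'no'] (min_width=11, slack=3)
Line 13: ['table', 'laser'] (min_width=11, slack=3)
Total lines: 13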